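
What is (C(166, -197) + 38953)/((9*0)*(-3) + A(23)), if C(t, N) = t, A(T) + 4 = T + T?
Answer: 39119/42 ≈ 931.40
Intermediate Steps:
A(T) = -4 + 2*T (A(T) = -4 + (T + T) = -4 + 2*T)
(C(166, -197) + 38953)/((9*0)*(-3) + A(23)) = (166 + 38953)/((9*0)*(-3) + (-4 + 2*23)) = 39119/(0*(-3) + (-4 + 46)) = 39119/(0 + 42) = 39119/42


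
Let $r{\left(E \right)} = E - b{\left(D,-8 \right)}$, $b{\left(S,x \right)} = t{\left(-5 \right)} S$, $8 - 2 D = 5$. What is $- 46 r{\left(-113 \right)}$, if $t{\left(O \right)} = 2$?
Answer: $5336$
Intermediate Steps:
$D = \frac{3}{2}$ ($D = 4 - \frac{5}{2} = \frac{3}{2} \approx 1.5$)
$b{\left(S,x \right)} = 2 S$
$r{\left(E \right)} = -3 + E$ ($r{\left(E \right)} = E - 2 \cdot \frac{3}{2} = E - 3 = -3 + E$)
$- 46 r{\left(-113 \right)} = - 46 \left(-3 - 113\right) = \left(-46\right) \left(-116\right) = 5336$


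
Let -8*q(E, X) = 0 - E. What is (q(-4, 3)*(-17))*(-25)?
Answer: -425/2 ≈ -212.50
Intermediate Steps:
q(E, X) = E/8 (q(E, X) = -(0 - E)/8 = -(-1)*E/8 = E/8)
(q(-4, 3)*(-17))*(-25) = (((1/8)*(-4))*(-17))*(-25) = -1/2*(-17)*(-25) = (17/2)*(-25) = -425/2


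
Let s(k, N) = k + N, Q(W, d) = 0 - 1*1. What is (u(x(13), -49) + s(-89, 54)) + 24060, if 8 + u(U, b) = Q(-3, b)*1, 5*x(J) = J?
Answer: 24016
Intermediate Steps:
Q(W, d) = -1 (Q(W, d) = 0 - 1 = -1)
s(k, N) = N + k
x(J) = J/5
u(U, b) = -9 (u(U, b) = -8 - 1*1 = -8 - 1 = -9)
(u(x(13), -49) + s(-89, 54)) + 24060 = (-9 + (54 - 89)) + 24060 = (-9 - 35) + 24060 = -44 + 24060 = 24016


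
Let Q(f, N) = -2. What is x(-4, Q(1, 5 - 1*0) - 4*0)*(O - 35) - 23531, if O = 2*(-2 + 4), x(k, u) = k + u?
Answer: -23345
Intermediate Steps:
O = 4 (O = 2*2 = 4)
x(-4, Q(1, 5 - 1*0) - 4*0)*(O - 35) - 23531 = (-4 + (-2 - 4*0))*(4 - 35) - 23531 = (-4 + (-2 + 0))*(-31) - 23531 = (-4 - 2)*(-31) - 23531 = -6*(-31) - 23531 = 186 - 23531 = -23345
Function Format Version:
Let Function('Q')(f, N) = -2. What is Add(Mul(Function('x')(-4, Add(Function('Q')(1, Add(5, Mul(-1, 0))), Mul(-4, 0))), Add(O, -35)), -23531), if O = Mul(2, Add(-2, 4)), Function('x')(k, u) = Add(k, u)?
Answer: -23345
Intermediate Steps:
O = 4 (O = Mul(2, 2) = 4)
Add(Mul(Function('x')(-4, Add(Function('Q')(1, Add(5, Mul(-1, 0))), Mul(-4, 0))), Add(O, -35)), -23531) = Add(Mul(Add(-4, Add(-2, Mul(-4, 0))), Add(4, -35)), -23531) = Add(Mul(Add(-4, Add(-2, 0)), -31), -23531) = Add(Mul(Add(-4, -2), -31), -23531) = Add(Mul(-6, -31), -23531) = Add(186, -23531) = -23345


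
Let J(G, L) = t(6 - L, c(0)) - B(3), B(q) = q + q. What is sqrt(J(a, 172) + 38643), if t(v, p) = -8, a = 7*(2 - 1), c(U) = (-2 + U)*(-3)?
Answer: sqrt(38629) ≈ 196.54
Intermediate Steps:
c(U) = 6 - 3*U
a = 7 (a = 7*1 = 7)
B(q) = 2*q
J(G, L) = -14 (J(G, L) = -8 - 2*3 = -8 - 1*6 = -8 - 6 = -14)
sqrt(J(a, 172) + 38643) = sqrt(-14 + 38643) = sqrt(38629)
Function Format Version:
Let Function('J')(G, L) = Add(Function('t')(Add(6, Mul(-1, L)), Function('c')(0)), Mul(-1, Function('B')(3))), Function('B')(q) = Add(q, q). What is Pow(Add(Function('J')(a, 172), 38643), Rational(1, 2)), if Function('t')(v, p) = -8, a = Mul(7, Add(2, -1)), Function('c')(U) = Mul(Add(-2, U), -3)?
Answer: Pow(38629, Rational(1, 2)) ≈ 196.54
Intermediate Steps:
Function('c')(U) = Add(6, Mul(-3, U))
a = 7 (a = Mul(7, 1) = 7)
Function('B')(q) = Mul(2, q)
Function('J')(G, L) = -14 (Function('J')(G, L) = Add(-8, Mul(-1, Mul(2, 3))) = Add(-8, Mul(-1, 6)) = Add(-8, -6) = -14)
Pow(Add(Function('J')(a, 172), 38643), Rational(1, 2)) = Pow(Add(-14, 38643), Rational(1, 2)) = Pow(38629, Rational(1, 2))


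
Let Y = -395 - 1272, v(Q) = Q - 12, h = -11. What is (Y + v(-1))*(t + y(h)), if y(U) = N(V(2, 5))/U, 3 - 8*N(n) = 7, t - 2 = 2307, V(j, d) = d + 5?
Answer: -42671160/11 ≈ -3.8792e+6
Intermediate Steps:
V(j, d) = 5 + d
t = 2309 (t = 2 + 2307 = 2309)
N(n) = -1/2 (N(n) = 3/8 - 1/8*7 = 3/8 - 7/8 = -1/2)
v(Q) = -12 + Q
Y = -1667
y(U) = -1/(2*U)
(Y + v(-1))*(t + y(h)) = (-1667 + (-12 - 1))*(2309 - 1/2/(-11)) = (-1667 - 13)*(2309 - 1/2*(-1/11)) = -1680*(2309 + 1/22) = -1680*50799/22 = -42671160/11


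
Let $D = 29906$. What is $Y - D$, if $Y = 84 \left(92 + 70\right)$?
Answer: $-16298$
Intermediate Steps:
$Y = 13608$ ($Y = 84 \cdot 162 = 13608$)
$Y - D = 13608 - 29906 = -16298$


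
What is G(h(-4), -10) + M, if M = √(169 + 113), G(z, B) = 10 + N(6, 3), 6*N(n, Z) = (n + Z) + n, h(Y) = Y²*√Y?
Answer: 25/2 + √282 ≈ 29.293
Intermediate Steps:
h(Y) = Y^(5/2)
N(n, Z) = n/3 + Z/6 (N(n, Z) = ((n + Z) + n)/6 = ((Z + n) + n)/6 = (Z + 2*n)/6 = n/3 + Z/6)
G(z, B) = 25/2 (G(z, B) = 10 + ((⅓)*6 + (⅙)*3) = 10 + (2 + ½) = 10 + 5/2 = 25/2)
M = √282 ≈ 16.793
G(h(-4), -10) + M = 25/2 + √282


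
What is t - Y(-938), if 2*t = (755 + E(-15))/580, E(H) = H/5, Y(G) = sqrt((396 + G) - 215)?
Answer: 94/145 - I*sqrt(757) ≈ 0.64828 - 27.514*I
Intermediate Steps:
Y(G) = sqrt(181 + G)
E(H) = H/5 (E(H) = H*(1/5) = H/5)
t = 94/145 (t = ((755 + (1/5)*(-15))/580)/2 = ((755 - 3)*(1/580))/2 = (752*(1/580))/2 = (1/2)*(188/145) = 94/145 ≈ 0.64828)
t - Y(-938) = 94/145 - sqrt(181 - 938) = 94/145 - sqrt(-757) = 94/145 - I*sqrt(757)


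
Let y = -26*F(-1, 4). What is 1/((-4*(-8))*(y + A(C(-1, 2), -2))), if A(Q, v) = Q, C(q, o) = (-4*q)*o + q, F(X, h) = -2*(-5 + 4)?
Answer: -1/1440 ≈ -0.00069444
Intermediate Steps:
F(X, h) = 2 (F(X, h) = -2*(-1) = 2)
y = -52 (y = -26*2 = -52)
C(q, o) = q - 4*o*q (C(q, o) = -4*o*q + q = q - 4*o*q)
1/((-4*(-8))*(y + A(C(-1, 2), -2))) = 1/((-4*(-8))*(-52 - (1 - 4*2))) = 1/(32*(-52 - (1 - 8))) = 1/(32*(-52 - 1*(-7))) = 1/(32*(-52 + 7)) = 1/(32*(-45)) = 1/(-1440) = -1/1440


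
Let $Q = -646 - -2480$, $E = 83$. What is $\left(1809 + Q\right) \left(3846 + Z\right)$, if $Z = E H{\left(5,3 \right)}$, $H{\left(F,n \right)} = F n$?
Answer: $18546513$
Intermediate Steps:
$Z = 1245$ ($Z = 83 \cdot 5 \cdot 3 = 83 \cdot 15 = 1245$)
$Q = 1834$ ($Q = -646 + 2480 = 1834$)
$\left(1809 + Q\right) \left(3846 + Z\right) = \left(1809 + 1834\right) \left(3846 + 1245\right) = 3643 \cdot 5091 = 18546513$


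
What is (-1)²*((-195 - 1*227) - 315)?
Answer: -737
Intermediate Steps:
(-1)²*((-195 - 1*227) - 315) = 1*((-195 - 227) - 315) = 1*(-422 - 315) = 1*(-737) = -737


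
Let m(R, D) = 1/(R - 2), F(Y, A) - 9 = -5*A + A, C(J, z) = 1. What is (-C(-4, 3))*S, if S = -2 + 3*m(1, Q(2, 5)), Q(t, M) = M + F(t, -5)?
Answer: 5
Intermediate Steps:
F(Y, A) = 9 - 4*A (F(Y, A) = 9 + (-5*A + A) = 9 - 4*A)
Q(t, M) = 29 + M (Q(t, M) = M + (9 - 4*(-5)) = M + (9 + 20) = M + 29 = 29 + M)
m(R, D) = 1/(-2 + R)
S = -5 (S = -2 + 3/(-2 + 1) = -2 + 3/(-1) = -2 + 3*(-1) = -2 - 3 = -5)
(-C(-4, 3))*S = -1*1*(-5) = -1*(-5) = 5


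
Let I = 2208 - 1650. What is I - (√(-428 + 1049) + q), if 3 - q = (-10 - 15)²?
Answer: 1180 - 3*√69 ≈ 1155.1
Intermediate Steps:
q = -622 (q = 3 - (-10 - 15)² = 3 - 1*(-25)² = 3 - 1*625 = 3 - 625 = -622)
I = 558
I - (√(-428 + 1049) + q) = 558 - (√(-428 + 1049) - 622) = 558 - (√621 - 622) = 558 - (3*√69 - 622) = 558 - (-622 + 3*√69) = 558 + (622 - 3*√69) = 1180 - 3*√69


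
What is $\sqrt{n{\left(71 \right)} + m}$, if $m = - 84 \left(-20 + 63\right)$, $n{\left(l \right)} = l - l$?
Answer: $2 i \sqrt{903} \approx 60.1 i$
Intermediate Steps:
$n{\left(l \right)} = 0$
$m = -3612$ ($m = \left(-84\right) 43 = -3612$)
$\sqrt{n{\left(71 \right)} + m} = \sqrt{0 - 3612} = \sqrt{-3612} = 2 i \sqrt{903}$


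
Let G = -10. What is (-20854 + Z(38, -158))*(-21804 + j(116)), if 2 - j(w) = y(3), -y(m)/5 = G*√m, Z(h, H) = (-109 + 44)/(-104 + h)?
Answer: 1363912309/3 + 34407475*√3/33 ≈ 4.5644e+8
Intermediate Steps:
Z(h, H) = -65/(-104 + h)
y(m) = 50*√m (y(m) = -(-50)*√m = 50*√m)
j(w) = 2 - 50*√3
(-20854 + Z(38, -158))*(-21804 + j(116)) = (-20854 - 65/(-104 + 38))*(-21804 + (2 - 50*√3)) = (-20854 - 65/(-66))*(-21802 - 50*√3) = (-20854 - 65*(-1/66))*(-21802 - 50*√3) = (-20854 + 65/66)*(-21802 - 50*√3) = -1376299*(-21802 - 50*√3)/66 = 1363912309/3 + 34407475*√3/33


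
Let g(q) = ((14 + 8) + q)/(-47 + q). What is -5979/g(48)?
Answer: -5979/70 ≈ -85.414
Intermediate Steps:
g(q) = (22 + q)/(-47 + q)
-5979/g(48) = -5979*(-47 + 48)/(22 + 48) = -5979/(70/1) = -5979/(1*70) = -5979/70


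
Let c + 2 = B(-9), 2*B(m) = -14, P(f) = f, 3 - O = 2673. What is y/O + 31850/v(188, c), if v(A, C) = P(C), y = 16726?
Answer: -14198339/4005 ≈ -3545.2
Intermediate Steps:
O = -2670 (O = 3 - 1*2673 = 3 - 2673 = -2670)
B(m) = -7 (B(m) = (1/2)*(-14) = -7)
c = -9 (c = -2 - 7 = -9)
v(A, C) = C
y/O + 31850/v(188, c) = 16726/(-2670) + 31850/(-9) = 16726*(-1/2670) + 31850*(-1/9) = -8363/1335 - 31850/9 = -14198339/4005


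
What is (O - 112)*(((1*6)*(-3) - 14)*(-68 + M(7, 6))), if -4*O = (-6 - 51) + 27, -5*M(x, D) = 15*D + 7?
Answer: -1461328/5 ≈ -2.9227e+5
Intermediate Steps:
M(x, D) = -7/5 - 3*D (M(x, D) = -(15*D + 7)/5 = -(7 + 15*D)/5 = -7/5 - 3*D)
O = 15/2 (O = -((-6 - 51) + 27)/4 = -(-57 + 27)/4 = -¼*(-30) = 15/2 ≈ 7.5000)
(O - 112)*(((1*6)*(-3) - 14)*(-68 + M(7, 6))) = (15/2 - 112)*(((1*6)*(-3) - 14)*(-68 + (-7/5 - 3*6))) = -209*(6*(-3) - 14)*(-68 + (-7/5 - 18))/2 = -209*(-18 - 14)*(-68 - 97/5)/2 = -(-3344)*(-437)/5 = -209/2*13984/5 = -1461328/5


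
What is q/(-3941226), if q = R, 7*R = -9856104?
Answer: 1642684/4598097 ≈ 0.35725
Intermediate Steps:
R = -9856104/7 (R = (1/7)*(-9856104) = -9856104/7 ≈ -1.4080e+6)
q = -9856104/7 ≈ -1.4080e+6
q/(-3941226) = -9856104/7/(-3941226) = -9856104/7*(-1/3941226) = 1642684/4598097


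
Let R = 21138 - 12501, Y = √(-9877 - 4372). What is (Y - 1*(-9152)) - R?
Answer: 515 + I*√14249 ≈ 515.0 + 119.37*I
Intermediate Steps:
Y = I*√14249 (Y = √(-14249) = I*√14249 ≈ 119.37*I)
R = 8637
(Y - 1*(-9152)) - R = (I*√14249 - 1*(-9152)) - 1*8637 = (I*√14249 + 9152) - 8637 = (9152 + I*√14249) - 8637 = 515 + I*√14249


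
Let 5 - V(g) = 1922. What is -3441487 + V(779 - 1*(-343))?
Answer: -3443404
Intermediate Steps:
V(g) = -1917 (V(g) = 5 - 1*1922 = 5 - 1922 = -1917)
-3441487 + V(779 - 1*(-343)) = -3441487 - 1917 = -3443404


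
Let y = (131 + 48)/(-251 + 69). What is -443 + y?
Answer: -80805/182 ≈ -443.98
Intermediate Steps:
y = -179/182 (y = 179/(-182) = 179*(-1/182) = -179/182 ≈ -0.98352)
-443 + y = -443 - 179/182 = -80805/182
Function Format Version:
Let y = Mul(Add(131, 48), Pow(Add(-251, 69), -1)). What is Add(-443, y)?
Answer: Rational(-80805, 182) ≈ -443.98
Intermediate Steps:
y = Rational(-179, 182) (y = Mul(179, Pow(-182, -1)) = Mul(179, Rational(-1, 182)) = Rational(-179, 182) ≈ -0.98352)
Add(-443, y) = Add(-443, Rational(-179, 182)) = Rational(-80805, 182)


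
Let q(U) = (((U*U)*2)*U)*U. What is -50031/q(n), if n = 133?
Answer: -50031/625801442 ≈ -7.9947e-5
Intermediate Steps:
q(U) = 2*U⁴ (q(U) = ((U²*2)*U)*U = ((2*U²)*U)*U = (2*U³)*U = 2*U⁴)
-50031/q(n) = -50031/(2*133⁴) = -50031/(2*312900721) = -50031/625801442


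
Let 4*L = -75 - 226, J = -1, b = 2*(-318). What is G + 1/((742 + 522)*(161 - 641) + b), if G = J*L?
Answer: 22851769/303678 ≈ 75.250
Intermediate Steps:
b = -636
L = -301/4 (L = (-75 - 226)/4 = (¼)*(-301) = -301/4 ≈ -75.250)
G = 301/4 (G = -1*(-301/4) = 301/4 ≈ 75.250)
G + 1/((742 + 522)*(161 - 641) + b) = 301/4 + 1/((742 + 522)*(161 - 641) - 636) = 301/4 + 1/(1264*(-480) - 636) = 301/4 + 1/(-606720 - 636) = 301/4 + 1/(-607356) = 301/4 - 1/607356 = 22851769/303678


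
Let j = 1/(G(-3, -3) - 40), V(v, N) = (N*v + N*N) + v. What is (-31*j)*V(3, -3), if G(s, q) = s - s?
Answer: 93/40 ≈ 2.3250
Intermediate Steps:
V(v, N) = v + N**2 + N*v (V(v, N) = (N*v + N**2) + v = (N**2 + N*v) + v = v + N**2 + N*v)
G(s, q) = 0
j = -1/40 (j = 1/(0 - 40) = 1/(-40) = -1/40 ≈ -0.025000)
(-31*j)*V(3, -3) = (-31*(-1/40))*(3 + (-3)**2 - 3*3) = 31*(3 + 9 - 9)/40 = (31/40)*3 = 93/40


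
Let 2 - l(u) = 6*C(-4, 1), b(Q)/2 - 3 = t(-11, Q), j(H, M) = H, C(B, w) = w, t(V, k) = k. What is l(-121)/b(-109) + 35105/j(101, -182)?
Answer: 1860666/5353 ≈ 347.59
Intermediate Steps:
b(Q) = 6 + 2*Q
l(u) = -4 (l(u) = 2 - 6 = -4)
l(-121)/b(-109) + 35105/j(101, -182) = -4/(6 + 2*(-109)) + 35105/101 = -4/(6 - 218) + 35105*(1/101) = -4/(-212) + 35105/101 = -4*(-1/212) + 35105/101 = 1/53 + 35105/101 = 1860666/5353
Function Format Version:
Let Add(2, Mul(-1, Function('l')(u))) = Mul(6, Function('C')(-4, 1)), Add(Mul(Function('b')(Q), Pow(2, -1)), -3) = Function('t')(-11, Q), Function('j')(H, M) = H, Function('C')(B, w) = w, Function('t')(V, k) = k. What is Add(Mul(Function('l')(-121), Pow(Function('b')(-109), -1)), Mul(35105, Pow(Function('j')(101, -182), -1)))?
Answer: Rational(1860666, 5353) ≈ 347.59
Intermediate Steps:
Function('b')(Q) = Add(6, Mul(2, Q))
Function('l')(u) = -4 (Function('l')(u) = Add(2, Mul(-1, Mul(6, 1))) = Add(2, Mul(-1, 6)) = Add(2, -6) = -4)
Add(Mul(Function('l')(-121), Pow(Function('b')(-109), -1)), Mul(35105, Pow(Function('j')(101, -182), -1))) = Add(Mul(-4, Pow(Add(6, Mul(2, -109)), -1)), Mul(35105, Pow(101, -1))) = Add(Mul(-4, Pow(Add(6, -218), -1)), Mul(35105, Rational(1, 101))) = Add(Mul(-4, Pow(-212, -1)), Rational(35105, 101)) = Add(Mul(-4, Rational(-1, 212)), Rational(35105, 101)) = Add(Rational(1, 53), Rational(35105, 101)) = Rational(1860666, 5353)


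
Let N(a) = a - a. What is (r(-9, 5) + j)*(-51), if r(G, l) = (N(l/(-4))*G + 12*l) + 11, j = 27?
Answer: -4998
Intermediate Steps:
N(a) = 0
r(G, l) = 11 + 12*l (r(G, l) = (0*G + 12*l) + 11 = (0 + 12*l) + 11 = 12*l + 11 = 11 + 12*l)
(r(-9, 5) + j)*(-51) = ((11 + 12*5) + 27)*(-51) = ((11 + 60) + 27)*(-51) = (71 + 27)*(-51) = 98*(-51) = -4998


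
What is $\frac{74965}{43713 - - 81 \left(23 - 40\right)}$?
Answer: $\frac{74965}{42336} \approx 1.7707$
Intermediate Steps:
$\frac{74965}{43713 - - 81 \left(23 - 40\right)} = \frac{74965}{43713 - \left(-81\right) \left(-17\right)} = \frac{74965}{43713 - 1377} = \frac{74965}{42336}$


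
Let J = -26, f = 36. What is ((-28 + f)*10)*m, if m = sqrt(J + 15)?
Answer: 80*I*sqrt(11) ≈ 265.33*I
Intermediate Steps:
m = I*sqrt(11) (m = sqrt(-26 + 15) = sqrt(-11) = I*sqrt(11) ≈ 3.3166*I)
((-28 + f)*10)*m = ((-28 + 36)*10)*(I*sqrt(11)) = (8*10)*(I*sqrt(11)) = 80*(I*sqrt(11)) = 80*I*sqrt(11)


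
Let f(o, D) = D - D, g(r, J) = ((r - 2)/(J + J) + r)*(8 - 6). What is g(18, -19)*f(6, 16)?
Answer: 0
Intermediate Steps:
g(r, J) = 2*r + (-2 + r)/J (g(r, J) = ((-2 + r)/((2*J)) + r)*2 = ((-2 + r)*(1/(2*J)) + r)*2 = ((-2 + r)/(2*J) + r)*2 = (r + (-2 + r)/(2*J))*2 = 2*r + (-2 + r)/J)
f(o, D) = 0
g(18, -19)*f(6, 16) = ((-2 + 18 + 2*(-19)*18)/(-19))*0 = -(-2 + 18 - 684)/19*0 = -1/19*(-668)*0 = (668/19)*0 = 0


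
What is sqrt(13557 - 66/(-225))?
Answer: sqrt(3050391)/15 ≈ 116.44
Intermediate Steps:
sqrt(13557 - 66/(-225)) = sqrt(13557 - 66*(-1/225)) = sqrt(13557 + 22/75) = sqrt(1016797/75) = sqrt(3050391)/15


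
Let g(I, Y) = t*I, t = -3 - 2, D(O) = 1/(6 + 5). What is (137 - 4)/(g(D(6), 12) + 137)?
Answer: 1463/1502 ≈ 0.97403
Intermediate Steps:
D(O) = 1/11
t = -5
g(I, Y) = -5*I
(137 - 4)/(g(D(6), 12) + 137) = (137 - 4)/(-5*1/11 + 137) = 133/(-5/11 + 137) = 133/(1502/11) = 133*(11/1502) = 1463/1502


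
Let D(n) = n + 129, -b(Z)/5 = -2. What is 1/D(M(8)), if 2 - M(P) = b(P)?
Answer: 1/121 ≈ 0.0082645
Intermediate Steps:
b(Z) = 10 (b(Z) = -5*(-2) = 10)
M(P) = -8 (M(P) = 2 - 1*10 = 2 - 10 = -8)
D(n) = 129 + n
1/D(M(8)) = 1/(129 - 8) = 1/121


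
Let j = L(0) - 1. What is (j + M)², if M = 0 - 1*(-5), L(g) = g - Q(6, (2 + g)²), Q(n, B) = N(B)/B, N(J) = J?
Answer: 9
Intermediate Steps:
Q(n, B) = 1 (Q(n, B) = B/B = 1)
L(g) = -1 + g (L(g) = g - 1*1 = g - 1 = -1 + g)
j = -2 (j = (-1 + 0) - 1 = -1 - 1 = -2)
M = 5 (M = 0 + 5 = 5)
(j + M)² = (-2 + 5)² = 3² = 9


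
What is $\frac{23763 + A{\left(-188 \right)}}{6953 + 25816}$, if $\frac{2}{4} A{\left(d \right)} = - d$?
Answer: $\frac{24139}{32769} \approx 0.73664$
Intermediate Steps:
$A{\left(d \right)} = - 2 d$ ($A{\left(d \right)} = 2 \left(- d\right) = - 2 d$)
$\frac{23763 + A{\left(-188 \right)}}{6953 + 25816} = \frac{23763 - -376}{6953 + 25816} = \frac{23763 + 376}{32769} = 24139 \cdot \frac{1}{32769} = \frac{24139}{32769}$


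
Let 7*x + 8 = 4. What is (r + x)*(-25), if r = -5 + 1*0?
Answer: 975/7 ≈ 139.29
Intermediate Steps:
x = -4/7 (x = -8/7 + (⅐)*4 = -8/7 + 4/7 = -4/7 ≈ -0.57143)
r = -5 (r = -5 + 0 = -5)
(r + x)*(-25) = (-5 - 4/7)*(-25) = -39/7*(-25) = 975/7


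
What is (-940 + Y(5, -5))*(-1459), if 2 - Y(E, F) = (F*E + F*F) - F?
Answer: 1375837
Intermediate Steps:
Y(E, F) = 2 + F - F² - E*F (Y(E, F) = 2 - ((F*E + F*F) - F) = 2 - ((E*F + F²) - F) = 2 - ((F² + E*F) - F) = 2 - (F² - F + E*F) = 2 + (F - F² - E*F) = 2 + F - F² - E*F)
(-940 + Y(5, -5))*(-1459) = (-940 + (2 - 5 - 1*(-5)² - 1*5*(-5)))*(-1459) = (-940 + (2 - 5 - 1*25 + 25))*(-1459) = (-940 + (2 - 5 - 25 + 25))*(-1459) = (-940 - 3)*(-1459) = -943*(-1459) = 1375837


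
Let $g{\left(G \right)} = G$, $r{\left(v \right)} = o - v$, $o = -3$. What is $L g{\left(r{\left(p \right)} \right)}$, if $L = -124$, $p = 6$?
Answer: $1116$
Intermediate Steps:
$r{\left(v \right)} = -3 - v$
$L g{\left(r{\left(p \right)} \right)} = - 124 \left(-3 - 6\right) = \left(-124\right) \left(-9\right) = 1116$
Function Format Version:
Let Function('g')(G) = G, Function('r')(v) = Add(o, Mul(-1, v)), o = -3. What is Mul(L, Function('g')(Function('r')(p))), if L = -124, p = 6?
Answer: 1116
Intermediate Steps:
Function('r')(v) = Add(-3, Mul(-1, v))
Mul(L, Function('g')(Function('r')(p))) = Mul(-124, Add(-3, Mul(-1, 6))) = Mul(-124, Add(-3, -6)) = Mul(-124, -9) = 1116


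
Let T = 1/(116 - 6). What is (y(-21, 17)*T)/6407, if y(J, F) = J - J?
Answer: 0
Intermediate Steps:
T = 1/110 ≈ 0.0090909
y(J, F) = 0
(y(-21, 17)*T)/6407 = (0*(1/110))/6407 = 0*(1/6407) = 0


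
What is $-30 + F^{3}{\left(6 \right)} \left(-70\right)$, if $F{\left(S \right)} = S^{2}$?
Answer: $-3265950$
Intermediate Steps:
$-30 + F^{3}{\left(6 \right)} \left(-70\right) = -30 + \left(6^{2}\right)^{3} \left(-70\right) = -30 + 36^{3} \left(-70\right) = -30 + 46656 \left(-70\right) = -30 - 3265920 = -3265950$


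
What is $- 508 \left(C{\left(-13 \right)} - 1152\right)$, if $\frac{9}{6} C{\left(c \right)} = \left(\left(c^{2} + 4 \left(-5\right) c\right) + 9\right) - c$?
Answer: $\frac{1297432}{3} \approx 4.3248 \cdot 10^{5}$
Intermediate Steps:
$C{\left(c \right)} = 6 - 14 c + \frac{2 c^{2}}{3}$ ($C{\left(c \right)} = \frac{2 \left(\left(\left(c^{2} + 4 \left(-5\right) c\right) + 9\right) - c\right)}{3} = \frac{2 \left(\left(\left(c^{2} - 20 c\right) + 9\right) - c\right)}{3} = \frac{2 \left(\left(9 + c^{2} - 20 c\right) - c\right)}{3} = \frac{2 \left(9 + c^{2} - 21 c\right)}{3} = 6 - 14 c + \frac{2 c^{2}}{3}$)
$- 508 \left(C{\left(-13 \right)} - 1152\right) = - 508 \left(\left(6 - -182 + \frac{2 \left(-13\right)^{2}}{3}\right) - 1152\right) = - 508 \left(\left(6 + 182 + \frac{2}{3} \cdot 169\right) - 1152\right) = - 508 \left(\left(6 + 182 + \frac{338}{3}\right) - 1152\right) = - 508 \left(\frac{902}{3} - 1152\right) = \left(-508\right) \left(- \frac{2554}{3}\right) = \frac{1297432}{3}$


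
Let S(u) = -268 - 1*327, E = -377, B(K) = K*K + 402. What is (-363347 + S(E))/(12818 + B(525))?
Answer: -363942/288845 ≈ -1.2600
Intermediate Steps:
B(K) = 402 + K² (B(K) = K² + 402 = 402 + K²)
S(u) = -595 (S(u) = -268 - 327 = -595)
(-363347 + S(E))/(12818 + B(525)) = (-363347 - 595)/(12818 + (402 + 525²)) = -363942/(12818 + (402 + 275625)) = -363942/(12818 + 276027) = -363942/288845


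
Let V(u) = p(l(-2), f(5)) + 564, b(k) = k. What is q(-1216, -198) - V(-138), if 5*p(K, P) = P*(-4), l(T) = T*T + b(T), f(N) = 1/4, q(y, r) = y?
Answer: -8899/5 ≈ -1779.8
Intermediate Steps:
f(N) = ¼
l(T) = T + T² (l(T) = T*T + T = T² + T = T + T²)
p(K, P) = -4*P/5 (p(K, P) = (P*(-4))/5 = (-4*P)/5 = -4*P/5)
V(u) = 2819/5 (V(u) = -⅘*¼ + 564 = -⅕ + 564 = 2819/5)
q(-1216, -198) - V(-138) = -1216 - 1*2819/5 = -1216 - 2819/5 = -8899/5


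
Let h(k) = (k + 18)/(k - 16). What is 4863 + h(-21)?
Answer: 179934/37 ≈ 4863.1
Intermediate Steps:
h(k) = (18 + k)/(-16 + k)
4863 + h(-21) = 4863 + (18 - 21)/(-16 - 21) = 4863 - 3/(-37) = 4863 - 1/37*(-3) = 4863 + 3/37 = 179934/37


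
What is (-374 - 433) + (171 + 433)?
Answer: -203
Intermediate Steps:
(-374 - 433) + (171 + 433) = -807 + 604 = -203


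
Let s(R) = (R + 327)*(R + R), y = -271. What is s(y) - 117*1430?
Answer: -197662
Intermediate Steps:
s(R) = 2*R*(327 + R) (s(R) = (327 + R)*(2*R) = 2*R*(327 + R))
s(y) - 117*1430 = 2*(-271)*(327 - 271) - 117*1430 = 2*(-271)*56 - 1*167310 = -30352 - 167310 = -197662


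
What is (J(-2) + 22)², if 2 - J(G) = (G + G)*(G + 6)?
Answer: 1600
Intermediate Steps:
J(G) = 2 - 2*G*(6 + G) (J(G) = 2 - (G + G)*(G + 6) = 2 - 2*G*(6 + G))
(J(-2) + 22)² = ((2 - 12*(-2) - 2*(-2)²) + 22)² = ((2 + 24 - 2*4) + 22)² = ((2 + 24 - 8) + 22)² = (18 + 22)² = 40² = 1600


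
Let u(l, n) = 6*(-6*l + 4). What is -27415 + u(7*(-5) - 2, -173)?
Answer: -26059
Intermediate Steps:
u(l, n) = 24 - 36*l (u(l, n) = 6*(4 - 6*l) = 24 - 36*l)
-27415 + u(7*(-5) - 2, -173) = -27415 + (24 - 36*(7*(-5) - 2)) = -27415 + (24 - 36*(-35 - 2)) = -27415 + (24 - 36*(-37)) = -27415 + (24 + 1332) = -27415 + 1356 = -26059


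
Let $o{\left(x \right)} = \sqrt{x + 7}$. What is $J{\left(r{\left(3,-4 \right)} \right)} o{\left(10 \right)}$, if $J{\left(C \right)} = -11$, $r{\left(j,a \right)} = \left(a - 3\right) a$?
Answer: $- 11 \sqrt{17} \approx -45.354$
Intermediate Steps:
$r{\left(j,a \right)} = a \left(-3 + a\right)$ ($r{\left(j,a \right)} = \left(-3 + a\right) a = a \left(-3 + a\right)$)
$o{\left(x \right)} = \sqrt{7 + x}$
$J{\left(r{\left(3,-4 \right)} \right)} o{\left(10 \right)} = - 11 \sqrt{7 + 10} = - 11 \sqrt{17}$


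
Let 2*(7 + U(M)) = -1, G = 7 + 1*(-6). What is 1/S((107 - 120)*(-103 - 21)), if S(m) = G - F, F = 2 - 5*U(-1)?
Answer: -2/77 ≈ -0.025974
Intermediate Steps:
G = 1 (G = 7 - 6 = 1)
U(M) = -15/2 (U(M) = -7 + (½)*(-1) = -7 - ½ = -15/2)
F = 79/2 (F = 2 - 5*(-15/2) = 2 + 75/2 = 79/2 ≈ 39.500)
S(m) = -77/2 (S(m) = 1 - 1*79/2 = 1 - 79/2 = -77/2)
1/S((107 - 120)*(-103 - 21)) = 1/(-77/2) = -2/77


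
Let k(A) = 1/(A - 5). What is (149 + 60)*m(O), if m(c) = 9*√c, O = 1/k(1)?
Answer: 3762*I ≈ 3762.0*I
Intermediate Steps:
k(A) = 1/(-5 + A)
O = -4 (O = 1/(1/(-5 + 1)) = 1/(1/(-4)) = 1/(-¼) = -4)
(149 + 60)*m(O) = (149 + 60)*(9*√(-4)) = 209*(9*(2*I)) = 209*(18*I) = 3762*I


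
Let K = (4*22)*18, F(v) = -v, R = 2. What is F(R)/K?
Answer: -1/792 ≈ -0.0012626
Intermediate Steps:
K = 1584 (K = 88*18 = 1584)
F(R)/K = -1*2/1584 = -2*1/1584 = -1/792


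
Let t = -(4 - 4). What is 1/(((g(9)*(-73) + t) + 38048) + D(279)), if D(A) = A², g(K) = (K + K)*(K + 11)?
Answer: 1/89609 ≈ 1.1160e-5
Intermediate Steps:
t = 0 (t = -1*0 = 0)
g(K) = 2*K*(11 + K) (g(K) = (2*K)*(11 + K) = 2*K*(11 + K))
1/(((g(9)*(-73) + t) + 38048) + D(279)) = 1/((((2*9*(11 + 9))*(-73) + 0) + 38048) + 279²) = 1/((((2*9*20)*(-73) + 0) + 38048) + 77841) = 1/(((360*(-73) + 0) + 38048) + 77841) = 1/(((-26280 + 0) + 38048) + 77841) = 1/((-26280 + 38048) + 77841) = 1/(11768 + 77841) = 1/89609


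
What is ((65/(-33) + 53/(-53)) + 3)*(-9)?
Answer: -3/11 ≈ -0.27273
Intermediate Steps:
((65/(-33) + 53/(-53)) + 3)*(-9) = ((65*(-1/33) + 53*(-1/53)) + 3)*(-9) = ((-65/33 - 1) + 3)*(-9) = (-98/33 + 3)*(-9) = (1/33)*(-9) = -3/11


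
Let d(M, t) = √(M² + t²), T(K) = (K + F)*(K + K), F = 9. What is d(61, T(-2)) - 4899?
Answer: -4899 + √4505 ≈ -4831.9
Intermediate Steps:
T(K) = 2*K*(9 + K) (T(K) = (K + 9)*(K + K) = (9 + K)*(2*K) = 2*K*(9 + K))
d(61, T(-2)) - 4899 = √(61² + (2*(-2)*(9 - 2))²) - 4899 = √(3721 + (2*(-2)*7)²) - 4899 = √(3721 + (-28)²) - 4899 = √(3721 + 784) - 4899 = √4505 - 4899 = -4899 + √4505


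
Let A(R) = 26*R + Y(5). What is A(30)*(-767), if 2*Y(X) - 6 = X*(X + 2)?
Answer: -1227967/2 ≈ -6.1398e+5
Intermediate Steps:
Y(X) = 3 + X*(2 + X)/2 (Y(X) = 3 + (X*(X + 2))/2 = 3 + (X*(2 + X))/2 = 3 + X*(2 + X)/2)
A(R) = 41/2 + 26*R (A(R) = 26*R + (3 + 5 + (½)*5²) = 26*R + (3 + 5 + (½)*25) = 26*R + (3 + 5 + 25/2) = 26*R + 41/2 = 41/2 + 26*R)
A(30)*(-767) = (41/2 + 26*30)*(-767) = (41/2 + 780)*(-767) = (1601/2)*(-767) = -1227967/2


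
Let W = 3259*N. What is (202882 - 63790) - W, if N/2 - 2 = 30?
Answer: -69484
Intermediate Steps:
N = 64 (N = 4 + 2*30 = 4 + 60 = 64)
W = 208576 (W = 3259*64 = 208576)
(202882 - 63790) - W = (202882 - 63790) - 1*208576 = 139092 - 208576 = -69484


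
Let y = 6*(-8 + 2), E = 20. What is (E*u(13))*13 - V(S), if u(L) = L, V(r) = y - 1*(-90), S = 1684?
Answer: 3326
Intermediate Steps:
y = -36 (y = 6*(-6) = -36)
V(r) = 54 (V(r) = -36 - 1*(-90) = -36 + 90 = 54)
(E*u(13))*13 - V(S) = (20*13)*13 - 1*54 = 260*13 - 54 = 3380 - 54 = 3326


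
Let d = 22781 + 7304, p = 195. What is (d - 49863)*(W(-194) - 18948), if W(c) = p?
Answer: 370896834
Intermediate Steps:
W(c) = 195
d = 30085
(d - 49863)*(W(-194) - 18948) = (30085 - 49863)*(195 - 18948) = -19778*(-18753) = 370896834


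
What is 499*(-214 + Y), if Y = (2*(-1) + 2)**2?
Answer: -106786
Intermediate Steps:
Y = 0 (Y = (-2 + 2)**2 = 0**2 = 0)
499*(-214 + Y) = 499*(-214 + 0) = 499*(-214) = -106786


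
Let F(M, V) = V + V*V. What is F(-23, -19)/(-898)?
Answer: -171/449 ≈ -0.38085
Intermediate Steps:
F(M, V) = V + V²
F(-23, -19)/(-898) = -19*(1 - 19)/(-898) = -19*(-18)*(-1/898) = 342*(-1/898) = -171/449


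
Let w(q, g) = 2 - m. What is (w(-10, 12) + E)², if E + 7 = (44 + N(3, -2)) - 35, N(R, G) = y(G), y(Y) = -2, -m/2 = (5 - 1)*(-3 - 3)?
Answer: 2116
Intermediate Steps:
m = 48 (m = -2*(5 - 1)*(-3 - 3) = -8*(-6) = -2*(-24) = 48)
w(q, g) = -46 (w(q, g) = 2 - 1*48 = 2 - 48 = -46)
N(R, G) = -2
E = 0 (E = -7 + ((44 - 2) - 35) = -7 + (42 - 35) = -7 + 7 = 0)
(w(-10, 12) + E)² = (-46 + 0)² = (-46)² = 2116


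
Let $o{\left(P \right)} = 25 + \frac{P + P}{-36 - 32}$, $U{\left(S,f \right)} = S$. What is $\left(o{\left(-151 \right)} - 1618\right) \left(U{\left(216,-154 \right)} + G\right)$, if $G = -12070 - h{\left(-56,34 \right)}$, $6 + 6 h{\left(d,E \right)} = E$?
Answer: $\frac{960747668}{51} \approx 1.8838 \cdot 10^{7}$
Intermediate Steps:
$h{\left(d,E \right)} = -1 + \frac{E}{6}$
$o{\left(P \right)} = 25 - \frac{P}{34}$ ($o{\left(P \right)} = 25 + \frac{2 P}{-68} = 25 + 2 P \left(- \frac{1}{68}\right) = 25 - \frac{P}{34}$)
$G = - \frac{36224}{3}$ ($G = -12070 - \left(-1 + \frac{1}{6} \cdot 34\right) = -12070 - \left(-1 + \frac{17}{3}\right) = -12070 - \frac{14}{3} = - \frac{36224}{3} \approx -12075.0$)
$\left(o{\left(-151 \right)} - 1618\right) \left(U{\left(216,-154 \right)} + G\right) = \left(\left(25 - - \frac{151}{34}\right) - 1618\right) \left(216 - \frac{36224}{3}\right) = \left(\left(25 + \frac{151}{34}\right) - 1618\right) \left(- \frac{35576}{3}\right) = \left(\frac{1001}{34} - 1618\right) \left(- \frac{35576}{3}\right) = \left(- \frac{54011}{34}\right) \left(- \frac{35576}{3}\right) = \frac{960747668}{51}$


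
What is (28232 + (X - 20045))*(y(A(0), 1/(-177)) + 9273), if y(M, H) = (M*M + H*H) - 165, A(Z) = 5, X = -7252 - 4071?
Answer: -897296649088/31329 ≈ -2.8641e+7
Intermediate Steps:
X = -11323
y(M, H) = -165 + H² + M² (y(M, H) = (M² + H²) - 165 = (H² + M²) - 165 = -165 + H² + M²)
(28232 + (X - 20045))*(y(A(0), 1/(-177)) + 9273) = (28232 + (-11323 - 20045))*((-165 + (1/(-177))² + 5²) + 9273) = (28232 - 31368)*((-165 + (-1/177)² + 25) + 9273) = -3136*((-165 + 1/31329 + 25) + 9273) = -3136*(-4386059/31329 + 9273) = -3136*286127758/31329 = -897296649088/31329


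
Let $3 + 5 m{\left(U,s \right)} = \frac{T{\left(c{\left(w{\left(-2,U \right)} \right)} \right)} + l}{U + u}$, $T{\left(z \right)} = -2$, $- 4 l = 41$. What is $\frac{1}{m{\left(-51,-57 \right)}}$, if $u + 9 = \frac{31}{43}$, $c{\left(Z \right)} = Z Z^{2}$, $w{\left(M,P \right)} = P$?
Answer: $- \frac{50980}{28481} \approx -1.79$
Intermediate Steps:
$l = - \frac{41}{4}$ ($l = \left(- \frac{1}{4}\right) 41 = - \frac{41}{4} \approx -10.25$)
$c{\left(Z \right)} = Z^{3}$
$u = - \frac{356}{43}$ ($u = -9 + \frac{31}{43} = - \frac{356}{43} \approx -8.2791$)
$m{\left(U,s \right)} = - \frac{3}{5} - \frac{49}{20 \left(- \frac{356}{43} + U\right)}$ ($m{\left(U,s \right)} = - \frac{3}{5} + \frac{\left(-2 - \frac{41}{4}\right) \frac{1}{U - \frac{356}{43}}}{5} = - \frac{3}{5} + \frac{\left(- \frac{49}{4}\right) \frac{1}{- \frac{356}{43} + U}}{5} = - \frac{3}{5} - \frac{49}{20 \left(- \frac{356}{43} + U\right)}$)
$\frac{1}{m{\left(-51,-57 \right)}} = \frac{1}{\frac{1}{20} \frac{1}{-356 + 43 \left(-51\right)} \left(2165 - -26316\right)} = \frac{1}{\frac{1}{20} \frac{1}{-356 - 2193} \left(2165 + 26316\right)} = \frac{1}{\frac{1}{20} \frac{1}{-2549} \cdot 28481} = \frac{1}{\frac{1}{20} \left(- \frac{1}{2549}\right) 28481} = \frac{1}{- \frac{28481}{50980}} = - \frac{50980}{28481}$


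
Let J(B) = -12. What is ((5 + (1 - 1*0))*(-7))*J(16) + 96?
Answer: 600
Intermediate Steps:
((5 + (1 - 1*0))*(-7))*J(16) + 96 = ((5 + (1 - 1*0))*(-7))*(-12) + 96 = ((5 + (1 + 0))*(-7))*(-12) + 96 = ((5 + 1)*(-7))*(-12) + 96 = (6*(-7))*(-12) + 96 = -42*(-12) + 96 = 504 + 96 = 600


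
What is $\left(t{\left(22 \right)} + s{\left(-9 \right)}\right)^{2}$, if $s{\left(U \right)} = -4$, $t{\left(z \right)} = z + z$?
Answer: $1600$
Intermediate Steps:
$t{\left(z \right)} = 2 z$
$\left(t{\left(22 \right)} + s{\left(-9 \right)}\right)^{2} = \left(2 \cdot 22 - 4\right)^{2} = \left(44 - 4\right)^{2} = 40^{2} = 1600$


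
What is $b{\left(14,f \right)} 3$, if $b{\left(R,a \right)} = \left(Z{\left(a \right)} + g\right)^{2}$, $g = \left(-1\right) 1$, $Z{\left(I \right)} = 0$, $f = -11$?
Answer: $3$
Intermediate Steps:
$g = -1$
$b{\left(R,a \right)} = 1$ ($b{\left(R,a \right)} = \left(0 - 1\right)^{2} = \left(-1\right)^{2} = 1$)
$b{\left(14,f \right)} 3 = 1 \cdot 3 = 3$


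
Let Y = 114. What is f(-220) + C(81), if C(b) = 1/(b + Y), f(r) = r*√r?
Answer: 1/195 - 440*I*√55 ≈ 0.0051282 - 3263.1*I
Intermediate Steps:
f(r) = r^(3/2)
C(b) = 1/(114 + b) (C(b) = 1/(b + 114) = 1/(114 + b))
f(-220) + C(81) = (-220)^(3/2) + 1/(114 + 81) = -440*I*√55 + 1/195 = 1/195 - 440*I*√55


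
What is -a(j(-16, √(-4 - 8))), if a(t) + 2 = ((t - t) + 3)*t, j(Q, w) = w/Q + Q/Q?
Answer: -1 + 3*I*√3/8 ≈ -1.0 + 0.64952*I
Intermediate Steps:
j(Q, w) = 1 + w/Q (j(Q, w) = w/Q + 1 = 1 + w/Q)
a(t) = -2 + 3*t (a(t) = -2 + ((t - t) + 3)*t = -2 + (0 + 3)*t = -2 + 3*t)
-a(j(-16, √(-4 - 8))) = -(-2 + 3*((-16 + √(-4 - 8))/(-16))) = -(-2 + 3*(-(-16 + √(-12))/16)) = -(-2 + 3*(-(-16 + 2*I*√3)/16)) = -(-2 + 3*(1 - I*√3/8)) = -(-2 + (3 - 3*I*√3/8)) = -(1 - 3*I*√3/8) = -1 + 3*I*√3/8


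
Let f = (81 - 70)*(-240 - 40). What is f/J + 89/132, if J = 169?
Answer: -391519/22308 ≈ -17.551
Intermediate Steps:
f = -3080 (f = 11*(-280) = -3080)
f/J + 89/132 = -3080/169 + 89/132 = -391519/22308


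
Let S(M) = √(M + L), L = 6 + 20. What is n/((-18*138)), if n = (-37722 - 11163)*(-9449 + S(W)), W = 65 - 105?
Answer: -153971455/828 + 16295*I*√14/828 ≈ -1.8596e+5 + 73.636*I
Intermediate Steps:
L = 26
W = -40
S(M) = √(26 + M) (S(M) = √(M + 26) = √(26 + M))
n = 461914365 - 48885*I*√14 (n = (-37722 - 11163)*(-9449 + √(26 - 40)) = -48885*(-9449 + √(-14)) = -48885*(-9449 + I*√14) = 461914365 - 48885*I*√14 ≈ 4.6191e+8 - 1.8291e+5*I)
n/((-18*138)) = (461914365 - 48885*I*√14)/((-18*138)) = (461914365 - 48885*I*√14)/(-2484) = (461914365 - 48885*I*√14)*(-1/2484) = -153971455/828 + 16295*I*√14/828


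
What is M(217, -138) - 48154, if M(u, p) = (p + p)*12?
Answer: -51466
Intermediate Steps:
M(u, p) = 24*p (M(u, p) = (2*p)*12 = 24*p)
M(217, -138) - 48154 = 24*(-138) - 48154 = -3312 - 48154 = -51466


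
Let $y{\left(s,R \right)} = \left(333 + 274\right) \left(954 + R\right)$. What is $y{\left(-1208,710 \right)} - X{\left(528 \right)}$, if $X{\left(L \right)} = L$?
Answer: $1009520$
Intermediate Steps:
$y{\left(s,R \right)} = 579078 + 607 R$ ($y{\left(s,R \right)} = 607 \left(954 + R\right) = 579078 + 607 R$)
$y{\left(-1208,710 \right)} - X{\left(528 \right)} = \left(579078 + 607 \cdot 710\right) - 528 = \left(579078 + 430970\right) - 528 = 1010048 - 528 = 1009520$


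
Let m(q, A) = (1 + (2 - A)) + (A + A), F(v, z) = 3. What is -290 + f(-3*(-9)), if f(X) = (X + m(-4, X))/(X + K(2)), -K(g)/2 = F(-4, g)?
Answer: -2011/7 ≈ -287.29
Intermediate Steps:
K(g) = -6 (K(g) = -2*3 = -6)
m(q, A) = 3 + A (m(q, A) = (3 - A) + 2*A = 3 + A)
f(X) = (3 + 2*X)/(-6 + X) (f(X) = (X + (3 + X))/(X - 6) = (3 + 2*X)/(-6 + X))
-290 + f(-3*(-9)) = -290 + (3 + 2*(-3*(-9)))/(-6 - 3*(-9)) = -290 + (3 + 2*27)/(-6 + 27) = -290 + (3 + 54)/21 = -290 + (1/21)*57 = -290 + 19/7 = -2011/7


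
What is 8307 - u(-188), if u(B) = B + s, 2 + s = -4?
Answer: 8501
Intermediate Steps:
s = -6 (s = -2 - 4 = -6)
u(B) = -6 + B (u(B) = B - 6 = -6 + B)
8307 - u(-188) = 8307 - (-6 - 188) = 8307 - 1*(-194) = 8307 + 194 = 8501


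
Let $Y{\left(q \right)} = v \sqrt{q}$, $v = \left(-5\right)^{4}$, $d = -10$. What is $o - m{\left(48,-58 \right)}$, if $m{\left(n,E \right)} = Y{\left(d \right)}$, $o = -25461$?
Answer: $-25461 - 625 i \sqrt{10} \approx -25461.0 - 1976.4 i$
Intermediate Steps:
$v = 625$
$Y{\left(q \right)} = 625 \sqrt{q}$
$m{\left(n,E \right)} = 625 i \sqrt{10}$ ($m{\left(n,E \right)} = 625 \sqrt{-10} = 625 i \sqrt{10}$)
$o - m{\left(48,-58 \right)} = -25461 - 625 i \sqrt{10}$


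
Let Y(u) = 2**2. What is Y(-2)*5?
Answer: 20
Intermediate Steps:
Y(u) = 4
Y(-2)*5 = 4*5 = 20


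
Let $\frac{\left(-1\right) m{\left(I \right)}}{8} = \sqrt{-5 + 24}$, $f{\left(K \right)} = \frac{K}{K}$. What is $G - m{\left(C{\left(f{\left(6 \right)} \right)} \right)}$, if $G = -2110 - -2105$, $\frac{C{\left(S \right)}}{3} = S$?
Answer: $-5 + 8 \sqrt{19} \approx 29.871$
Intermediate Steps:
$f{\left(K \right)} = 1$
$C{\left(S \right)} = 3 S$
$G = -5$ ($G = -2110 + 2105 = -5$)
$m{\left(I \right)} = - 8 \sqrt{19}$ ($m{\left(I \right)} = - 8 \sqrt{-5 + 24} = - 8 \sqrt{19}$)
$G - m{\left(C{\left(f{\left(6 \right)} \right)} \right)} = -5 - - 8 \sqrt{19} = -5 + 8 \sqrt{19}$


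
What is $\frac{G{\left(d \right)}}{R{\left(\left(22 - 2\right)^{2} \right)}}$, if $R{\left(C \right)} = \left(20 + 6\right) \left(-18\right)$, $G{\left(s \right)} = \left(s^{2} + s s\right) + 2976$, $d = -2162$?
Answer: $- \frac{2337866}{117} \approx -19982.0$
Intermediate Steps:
$G{\left(s \right)} = 2976 + 2 s^{2}$ ($G{\left(s \right)} = \left(s^{2} + s^{2}\right) + 2976 = 2 s^{2} + 2976 = 2976 + 2 s^{2}$)
$R{\left(C \right)} = -468$ ($R{\left(C \right)} = 26 \left(-18\right) = -468$)
$\frac{G{\left(d \right)}}{R{\left(\left(22 - 2\right)^{2} \right)}} = \frac{2976 + 2 \left(-2162\right)^{2}}{-468} = \left(2976 + 2 \cdot 4674244\right) \left(- \frac{1}{468}\right) = \left(2976 + 9348488\right) \left(- \frac{1}{468}\right) = 9351464 \left(- \frac{1}{468}\right) = - \frac{2337866}{117}$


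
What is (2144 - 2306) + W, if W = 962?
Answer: 800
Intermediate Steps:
(2144 - 2306) + W = (2144 - 2306) + 962 = -162 + 962 = 800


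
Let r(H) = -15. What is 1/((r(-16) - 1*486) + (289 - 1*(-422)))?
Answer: 1/210 ≈ 0.0047619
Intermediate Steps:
1/((r(-16) - 1*486) + (289 - 1*(-422))) = 1/((-15 - 1*486) + (289 - 1*(-422))) = 1/((-15 - 486) + (289 + 422)) = 1/(-501 + 711) = 1/210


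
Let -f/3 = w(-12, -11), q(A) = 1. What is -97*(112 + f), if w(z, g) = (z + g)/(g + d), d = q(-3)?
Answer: -101947/10 ≈ -10195.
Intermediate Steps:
d = 1
w(z, g) = (g + z)/(1 + g) (w(z, g) = (z + g)/(g + 1) = (g + z)/(1 + g))
f = -69/10 (f = -3*(-11 - 12)/(1 - 11) = -3*(-23)/(-10) = -(-3)*(-23)/10 = -3*23/10 = -69/10 ≈ -6.9000)
-97*(112 + f) = -97*(112 - 69/10) = -97*1051/10 = -101947/10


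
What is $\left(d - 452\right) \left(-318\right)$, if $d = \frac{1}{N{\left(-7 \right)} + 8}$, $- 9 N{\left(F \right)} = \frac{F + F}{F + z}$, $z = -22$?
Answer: $\frac{149012733}{1037} \approx 1.437 \cdot 10^{5}$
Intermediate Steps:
$N{\left(F \right)} = - \frac{2 F}{9 \left(-22 + F\right)}$ ($N{\left(F \right)} = - \frac{\left(F + F\right) \frac{1}{F - 22}}{9} = - \frac{2 F \frac{1}{-22 + F}}{9} = - \frac{2 F}{9 \left(-22 + F\right)}$)
$d = \frac{261}{2074}$ ($d = \frac{1}{\left(-2\right) \left(-7\right) \frac{1}{-198 + 9 \left(-7\right)} + 8} = \frac{1}{\left(-2\right) \left(-7\right) \frac{1}{-198 - 63} + 8} = \frac{1}{\left(-2\right) \left(-7\right) \frac{1}{-261} + 8} = \frac{1}{\left(-2\right) \left(-7\right) \left(- \frac{1}{261}\right) + 8} = \frac{1}{- \frac{14}{261} + 8} = \frac{1}{\frac{2074}{261}} = \frac{261}{2074} \approx 0.12584$)
$\left(d - 452\right) \left(-318\right) = \left(\frac{261}{2074} - 452\right) \left(-318\right) = \left(- \frac{937187}{2074}\right) \left(-318\right) = \frac{149012733}{1037}$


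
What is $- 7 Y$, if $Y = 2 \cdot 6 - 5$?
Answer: $-49$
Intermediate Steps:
$Y = 7$ ($Y = 12 - 5 = 7$)
$- 7 Y = \left(-7\right) 7 = -49$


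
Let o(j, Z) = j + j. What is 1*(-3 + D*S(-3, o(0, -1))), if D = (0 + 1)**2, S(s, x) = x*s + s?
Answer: -6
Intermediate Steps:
o(j, Z) = 2*j
S(s, x) = s + s*x (S(s, x) = s*x + s = s + s*x)
D = 1 (D = 1**2 = 1)
1*(-3 + D*S(-3, o(0, -1))) = 1*(-3 + 1*(-3*(1 + 2*0))) = 1*(-3 + 1*(-3*(1 + 0))) = 1*(-3 + 1*(-3*1)) = 1*(-3 + 1*(-3)) = 1*(-3 - 3) = 1*(-6) = -6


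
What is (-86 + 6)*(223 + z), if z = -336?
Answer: 9040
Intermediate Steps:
(-86 + 6)*(223 + z) = (-86 + 6)*(223 - 336) = -80*(-113) = 9040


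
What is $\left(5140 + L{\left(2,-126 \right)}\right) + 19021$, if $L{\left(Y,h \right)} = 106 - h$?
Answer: $24393$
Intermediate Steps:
$\left(5140 + L{\left(2,-126 \right)}\right) + 19021 = \left(5140 + \left(106 - -126\right)\right) + 19021 = \left(5140 + \left(106 + 126\right)\right) + 19021 = \left(5140 + 232\right) + 19021 = 5372 + 19021 = 24393$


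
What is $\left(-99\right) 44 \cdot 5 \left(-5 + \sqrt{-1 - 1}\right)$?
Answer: $108900 - 21780 i \sqrt{2} \approx 1.089 \cdot 10^{5} - 30802.0 i$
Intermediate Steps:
$\left(-99\right) 44 \cdot 5 \left(-5 + \sqrt{-1 - 1}\right) = - 4356 \cdot 5 \left(-5 + \sqrt{-2}\right) = - 4356 \cdot 5 \left(-5 + i \sqrt{2}\right) = - 4356 \left(-25 + 5 i \sqrt{2}\right) = 108900 - 21780 i \sqrt{2}$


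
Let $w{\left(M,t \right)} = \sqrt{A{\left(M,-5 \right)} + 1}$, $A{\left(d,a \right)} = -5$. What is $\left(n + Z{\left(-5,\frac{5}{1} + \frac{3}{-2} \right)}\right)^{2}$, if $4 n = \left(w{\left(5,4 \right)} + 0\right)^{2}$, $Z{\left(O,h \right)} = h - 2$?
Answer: $\frac{1}{4} \approx 0.25$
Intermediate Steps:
$Z{\left(O,h \right)} = -2 + h$
$w{\left(M,t \right)} = 2 i$ ($w{\left(M,t \right)} = \sqrt{-5 + 1} = \sqrt{-4} = 2 i$)
$n = -1$ ($n = \frac{\left(2 i + 0\right)^{2}}{4} = \frac{\left(2 i\right)^{2}}{4} = \frac{1}{4} \left(-4\right) = -1$)
$\left(n + Z{\left(-5,\frac{5}{1} + \frac{3}{-2} \right)}\right)^{2} = \left(-1 + \left(-2 + \left(\frac{5}{1} + \frac{3}{-2}\right)\right)\right)^{2} = \left(-1 + \left(-2 + \left(5 \cdot 1 + 3 \left(- \frac{1}{2}\right)\right)\right)\right)^{2} = \left(-1 + \left(-2 + \left(5 - \frac{3}{2}\right)\right)\right)^{2} = \left(-1 + \left(-2 + \frac{7}{2}\right)\right)^{2} = \left(-1 + \frac{3}{2}\right)^{2} = \left(\frac{1}{2}\right)^{2} = \frac{1}{4}$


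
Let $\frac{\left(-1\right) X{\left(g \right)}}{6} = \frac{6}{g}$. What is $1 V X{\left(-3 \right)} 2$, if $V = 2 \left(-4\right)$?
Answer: $-192$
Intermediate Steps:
$V = -8$
$X{\left(g \right)} = - \frac{36}{g}$ ($X{\left(g \right)} = - 6 \frac{6}{g} = - \frac{36}{g}$)
$1 V X{\left(-3 \right)} 2 = 1 \left(- 8 \left(- \frac{36}{-3}\right)\right) 2 = 1 \left(- 8 \left(\left(-36\right) \left(- \frac{1}{3}\right)\right)\right) 2 = 1 \left(\left(-8\right) 12\right) 2 = 1 \left(-96\right) 2 = \left(-96\right) 2 = -192$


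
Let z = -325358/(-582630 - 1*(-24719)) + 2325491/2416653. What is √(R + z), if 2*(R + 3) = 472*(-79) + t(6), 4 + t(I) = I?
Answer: I*√7118851622841108009691829/19540250607 ≈ 136.54*I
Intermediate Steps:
t(I) = -4 + I
z = 90595408525/58620751821 (z = -325358/(-582630 + 24719) + 2325491*(1/2416653) = -325358/(-557911) + 2325491/2416653 = -325358*(-1/557911) + 2325491/2416653 = 14146/24257 + 2325491/2416653 = 90595408525/58620751821 ≈ 1.5455)
R = -18646 (R = -3 + (472*(-79) + (-4 + 6))/2 = -3 + (-37288 + 2)/2 = -3 + (½)*(-37286) = -3 - 18643 = -18646)
√(R + z) = √(-18646 + 90595408525/58620751821) = √(-1092951943045841/58620751821) = I*√7118851622841108009691829/19540250607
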